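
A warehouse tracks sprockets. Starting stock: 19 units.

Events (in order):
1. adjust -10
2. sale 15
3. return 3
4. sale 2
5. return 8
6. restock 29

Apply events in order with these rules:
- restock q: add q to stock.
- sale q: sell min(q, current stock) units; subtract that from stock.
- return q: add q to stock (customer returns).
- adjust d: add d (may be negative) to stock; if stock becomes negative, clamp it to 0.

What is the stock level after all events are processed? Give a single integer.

Processing events:
Start: stock = 19
  Event 1 (adjust -10): 19 + -10 = 9
  Event 2 (sale 15): sell min(15,9)=9. stock: 9 - 9 = 0. total_sold = 9
  Event 3 (return 3): 0 + 3 = 3
  Event 4 (sale 2): sell min(2,3)=2. stock: 3 - 2 = 1. total_sold = 11
  Event 5 (return 8): 1 + 8 = 9
  Event 6 (restock 29): 9 + 29 = 38
Final: stock = 38, total_sold = 11

Answer: 38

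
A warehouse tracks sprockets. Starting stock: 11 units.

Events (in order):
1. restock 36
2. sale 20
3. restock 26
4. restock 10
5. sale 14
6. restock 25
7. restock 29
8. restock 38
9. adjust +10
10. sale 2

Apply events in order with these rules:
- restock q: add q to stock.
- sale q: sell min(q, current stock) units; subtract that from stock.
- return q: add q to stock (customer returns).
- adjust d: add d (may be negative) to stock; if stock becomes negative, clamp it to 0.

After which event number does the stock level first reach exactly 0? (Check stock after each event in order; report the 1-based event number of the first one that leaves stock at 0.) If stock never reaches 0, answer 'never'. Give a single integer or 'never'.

Answer: never

Derivation:
Processing events:
Start: stock = 11
  Event 1 (restock 36): 11 + 36 = 47
  Event 2 (sale 20): sell min(20,47)=20. stock: 47 - 20 = 27. total_sold = 20
  Event 3 (restock 26): 27 + 26 = 53
  Event 4 (restock 10): 53 + 10 = 63
  Event 5 (sale 14): sell min(14,63)=14. stock: 63 - 14 = 49. total_sold = 34
  Event 6 (restock 25): 49 + 25 = 74
  Event 7 (restock 29): 74 + 29 = 103
  Event 8 (restock 38): 103 + 38 = 141
  Event 9 (adjust +10): 141 + 10 = 151
  Event 10 (sale 2): sell min(2,151)=2. stock: 151 - 2 = 149. total_sold = 36
Final: stock = 149, total_sold = 36

Stock never reaches 0.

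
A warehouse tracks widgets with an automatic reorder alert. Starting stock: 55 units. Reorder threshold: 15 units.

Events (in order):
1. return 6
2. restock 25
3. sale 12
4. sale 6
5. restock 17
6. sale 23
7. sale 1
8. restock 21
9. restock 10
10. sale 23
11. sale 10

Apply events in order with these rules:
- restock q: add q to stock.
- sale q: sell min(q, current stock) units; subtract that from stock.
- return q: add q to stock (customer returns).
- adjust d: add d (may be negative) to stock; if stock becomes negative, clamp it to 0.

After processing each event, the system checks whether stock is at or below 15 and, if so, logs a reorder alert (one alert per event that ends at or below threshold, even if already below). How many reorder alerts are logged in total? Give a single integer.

Answer: 0

Derivation:
Processing events:
Start: stock = 55
  Event 1 (return 6): 55 + 6 = 61
  Event 2 (restock 25): 61 + 25 = 86
  Event 3 (sale 12): sell min(12,86)=12. stock: 86 - 12 = 74. total_sold = 12
  Event 4 (sale 6): sell min(6,74)=6. stock: 74 - 6 = 68. total_sold = 18
  Event 5 (restock 17): 68 + 17 = 85
  Event 6 (sale 23): sell min(23,85)=23. stock: 85 - 23 = 62. total_sold = 41
  Event 7 (sale 1): sell min(1,62)=1. stock: 62 - 1 = 61. total_sold = 42
  Event 8 (restock 21): 61 + 21 = 82
  Event 9 (restock 10): 82 + 10 = 92
  Event 10 (sale 23): sell min(23,92)=23. stock: 92 - 23 = 69. total_sold = 65
  Event 11 (sale 10): sell min(10,69)=10. stock: 69 - 10 = 59. total_sold = 75
Final: stock = 59, total_sold = 75

Checking against threshold 15:
  After event 1: stock=61 > 15
  After event 2: stock=86 > 15
  After event 3: stock=74 > 15
  After event 4: stock=68 > 15
  After event 5: stock=85 > 15
  After event 6: stock=62 > 15
  After event 7: stock=61 > 15
  After event 8: stock=82 > 15
  After event 9: stock=92 > 15
  After event 10: stock=69 > 15
  After event 11: stock=59 > 15
Alert events: []. Count = 0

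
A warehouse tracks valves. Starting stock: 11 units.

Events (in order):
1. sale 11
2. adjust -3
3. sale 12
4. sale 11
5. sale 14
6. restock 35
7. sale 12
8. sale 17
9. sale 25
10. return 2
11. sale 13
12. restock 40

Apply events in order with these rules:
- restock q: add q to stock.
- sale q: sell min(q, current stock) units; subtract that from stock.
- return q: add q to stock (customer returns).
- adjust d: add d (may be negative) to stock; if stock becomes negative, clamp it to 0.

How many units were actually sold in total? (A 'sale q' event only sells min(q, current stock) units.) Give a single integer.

Answer: 48

Derivation:
Processing events:
Start: stock = 11
  Event 1 (sale 11): sell min(11,11)=11. stock: 11 - 11 = 0. total_sold = 11
  Event 2 (adjust -3): 0 + -3 = 0 (clamped to 0)
  Event 3 (sale 12): sell min(12,0)=0. stock: 0 - 0 = 0. total_sold = 11
  Event 4 (sale 11): sell min(11,0)=0. stock: 0 - 0 = 0. total_sold = 11
  Event 5 (sale 14): sell min(14,0)=0. stock: 0 - 0 = 0. total_sold = 11
  Event 6 (restock 35): 0 + 35 = 35
  Event 7 (sale 12): sell min(12,35)=12. stock: 35 - 12 = 23. total_sold = 23
  Event 8 (sale 17): sell min(17,23)=17. stock: 23 - 17 = 6. total_sold = 40
  Event 9 (sale 25): sell min(25,6)=6. stock: 6 - 6 = 0. total_sold = 46
  Event 10 (return 2): 0 + 2 = 2
  Event 11 (sale 13): sell min(13,2)=2. stock: 2 - 2 = 0. total_sold = 48
  Event 12 (restock 40): 0 + 40 = 40
Final: stock = 40, total_sold = 48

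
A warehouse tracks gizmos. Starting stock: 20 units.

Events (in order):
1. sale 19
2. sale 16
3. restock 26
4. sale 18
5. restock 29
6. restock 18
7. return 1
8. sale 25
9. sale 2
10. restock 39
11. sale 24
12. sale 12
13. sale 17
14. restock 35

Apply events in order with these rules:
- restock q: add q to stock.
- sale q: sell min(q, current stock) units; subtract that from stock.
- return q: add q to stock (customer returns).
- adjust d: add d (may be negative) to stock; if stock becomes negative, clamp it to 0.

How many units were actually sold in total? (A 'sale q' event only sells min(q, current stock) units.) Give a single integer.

Processing events:
Start: stock = 20
  Event 1 (sale 19): sell min(19,20)=19. stock: 20 - 19 = 1. total_sold = 19
  Event 2 (sale 16): sell min(16,1)=1. stock: 1 - 1 = 0. total_sold = 20
  Event 3 (restock 26): 0 + 26 = 26
  Event 4 (sale 18): sell min(18,26)=18. stock: 26 - 18 = 8. total_sold = 38
  Event 5 (restock 29): 8 + 29 = 37
  Event 6 (restock 18): 37 + 18 = 55
  Event 7 (return 1): 55 + 1 = 56
  Event 8 (sale 25): sell min(25,56)=25. stock: 56 - 25 = 31. total_sold = 63
  Event 9 (sale 2): sell min(2,31)=2. stock: 31 - 2 = 29. total_sold = 65
  Event 10 (restock 39): 29 + 39 = 68
  Event 11 (sale 24): sell min(24,68)=24. stock: 68 - 24 = 44. total_sold = 89
  Event 12 (sale 12): sell min(12,44)=12. stock: 44 - 12 = 32. total_sold = 101
  Event 13 (sale 17): sell min(17,32)=17. stock: 32 - 17 = 15. total_sold = 118
  Event 14 (restock 35): 15 + 35 = 50
Final: stock = 50, total_sold = 118

Answer: 118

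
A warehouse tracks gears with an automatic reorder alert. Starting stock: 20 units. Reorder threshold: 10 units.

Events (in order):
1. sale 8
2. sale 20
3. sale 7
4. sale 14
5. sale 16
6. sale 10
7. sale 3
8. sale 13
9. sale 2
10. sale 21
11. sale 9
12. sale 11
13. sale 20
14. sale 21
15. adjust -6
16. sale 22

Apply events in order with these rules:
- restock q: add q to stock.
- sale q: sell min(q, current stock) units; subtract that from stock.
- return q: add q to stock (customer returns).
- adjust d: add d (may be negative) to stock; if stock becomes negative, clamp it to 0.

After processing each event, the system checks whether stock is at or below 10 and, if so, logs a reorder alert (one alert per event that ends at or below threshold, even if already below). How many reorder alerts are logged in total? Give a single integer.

Answer: 15

Derivation:
Processing events:
Start: stock = 20
  Event 1 (sale 8): sell min(8,20)=8. stock: 20 - 8 = 12. total_sold = 8
  Event 2 (sale 20): sell min(20,12)=12. stock: 12 - 12 = 0. total_sold = 20
  Event 3 (sale 7): sell min(7,0)=0. stock: 0 - 0 = 0. total_sold = 20
  Event 4 (sale 14): sell min(14,0)=0. stock: 0 - 0 = 0. total_sold = 20
  Event 5 (sale 16): sell min(16,0)=0. stock: 0 - 0 = 0. total_sold = 20
  Event 6 (sale 10): sell min(10,0)=0. stock: 0 - 0 = 0. total_sold = 20
  Event 7 (sale 3): sell min(3,0)=0. stock: 0 - 0 = 0. total_sold = 20
  Event 8 (sale 13): sell min(13,0)=0. stock: 0 - 0 = 0. total_sold = 20
  Event 9 (sale 2): sell min(2,0)=0. stock: 0 - 0 = 0. total_sold = 20
  Event 10 (sale 21): sell min(21,0)=0. stock: 0 - 0 = 0. total_sold = 20
  Event 11 (sale 9): sell min(9,0)=0. stock: 0 - 0 = 0. total_sold = 20
  Event 12 (sale 11): sell min(11,0)=0. stock: 0 - 0 = 0. total_sold = 20
  Event 13 (sale 20): sell min(20,0)=0. stock: 0 - 0 = 0. total_sold = 20
  Event 14 (sale 21): sell min(21,0)=0. stock: 0 - 0 = 0. total_sold = 20
  Event 15 (adjust -6): 0 + -6 = 0 (clamped to 0)
  Event 16 (sale 22): sell min(22,0)=0. stock: 0 - 0 = 0. total_sold = 20
Final: stock = 0, total_sold = 20

Checking against threshold 10:
  After event 1: stock=12 > 10
  After event 2: stock=0 <= 10 -> ALERT
  After event 3: stock=0 <= 10 -> ALERT
  After event 4: stock=0 <= 10 -> ALERT
  After event 5: stock=0 <= 10 -> ALERT
  After event 6: stock=0 <= 10 -> ALERT
  After event 7: stock=0 <= 10 -> ALERT
  After event 8: stock=0 <= 10 -> ALERT
  After event 9: stock=0 <= 10 -> ALERT
  After event 10: stock=0 <= 10 -> ALERT
  After event 11: stock=0 <= 10 -> ALERT
  After event 12: stock=0 <= 10 -> ALERT
  After event 13: stock=0 <= 10 -> ALERT
  After event 14: stock=0 <= 10 -> ALERT
  After event 15: stock=0 <= 10 -> ALERT
  After event 16: stock=0 <= 10 -> ALERT
Alert events: [2, 3, 4, 5, 6, 7, 8, 9, 10, 11, 12, 13, 14, 15, 16]. Count = 15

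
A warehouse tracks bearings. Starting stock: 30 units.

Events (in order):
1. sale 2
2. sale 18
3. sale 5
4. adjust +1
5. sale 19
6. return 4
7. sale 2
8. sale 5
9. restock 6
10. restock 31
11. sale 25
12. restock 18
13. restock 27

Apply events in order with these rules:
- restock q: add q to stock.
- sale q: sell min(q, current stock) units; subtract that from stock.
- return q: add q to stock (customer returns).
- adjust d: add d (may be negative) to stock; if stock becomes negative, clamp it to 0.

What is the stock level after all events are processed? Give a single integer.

Processing events:
Start: stock = 30
  Event 1 (sale 2): sell min(2,30)=2. stock: 30 - 2 = 28. total_sold = 2
  Event 2 (sale 18): sell min(18,28)=18. stock: 28 - 18 = 10. total_sold = 20
  Event 3 (sale 5): sell min(5,10)=5. stock: 10 - 5 = 5. total_sold = 25
  Event 4 (adjust +1): 5 + 1 = 6
  Event 5 (sale 19): sell min(19,6)=6. stock: 6 - 6 = 0. total_sold = 31
  Event 6 (return 4): 0 + 4 = 4
  Event 7 (sale 2): sell min(2,4)=2. stock: 4 - 2 = 2. total_sold = 33
  Event 8 (sale 5): sell min(5,2)=2. stock: 2 - 2 = 0. total_sold = 35
  Event 9 (restock 6): 0 + 6 = 6
  Event 10 (restock 31): 6 + 31 = 37
  Event 11 (sale 25): sell min(25,37)=25. stock: 37 - 25 = 12. total_sold = 60
  Event 12 (restock 18): 12 + 18 = 30
  Event 13 (restock 27): 30 + 27 = 57
Final: stock = 57, total_sold = 60

Answer: 57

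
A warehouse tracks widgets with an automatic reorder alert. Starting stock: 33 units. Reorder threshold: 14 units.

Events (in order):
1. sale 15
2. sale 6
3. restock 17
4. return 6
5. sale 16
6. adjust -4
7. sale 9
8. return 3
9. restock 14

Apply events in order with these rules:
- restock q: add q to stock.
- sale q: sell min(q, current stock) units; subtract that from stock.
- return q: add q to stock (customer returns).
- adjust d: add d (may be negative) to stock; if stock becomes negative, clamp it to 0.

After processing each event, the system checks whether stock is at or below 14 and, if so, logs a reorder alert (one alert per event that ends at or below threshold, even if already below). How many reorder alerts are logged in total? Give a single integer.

Answer: 3

Derivation:
Processing events:
Start: stock = 33
  Event 1 (sale 15): sell min(15,33)=15. stock: 33 - 15 = 18. total_sold = 15
  Event 2 (sale 6): sell min(6,18)=6. stock: 18 - 6 = 12. total_sold = 21
  Event 3 (restock 17): 12 + 17 = 29
  Event 4 (return 6): 29 + 6 = 35
  Event 5 (sale 16): sell min(16,35)=16. stock: 35 - 16 = 19. total_sold = 37
  Event 6 (adjust -4): 19 + -4 = 15
  Event 7 (sale 9): sell min(9,15)=9. stock: 15 - 9 = 6. total_sold = 46
  Event 8 (return 3): 6 + 3 = 9
  Event 9 (restock 14): 9 + 14 = 23
Final: stock = 23, total_sold = 46

Checking against threshold 14:
  After event 1: stock=18 > 14
  After event 2: stock=12 <= 14 -> ALERT
  After event 3: stock=29 > 14
  After event 4: stock=35 > 14
  After event 5: stock=19 > 14
  After event 6: stock=15 > 14
  After event 7: stock=6 <= 14 -> ALERT
  After event 8: stock=9 <= 14 -> ALERT
  After event 9: stock=23 > 14
Alert events: [2, 7, 8]. Count = 3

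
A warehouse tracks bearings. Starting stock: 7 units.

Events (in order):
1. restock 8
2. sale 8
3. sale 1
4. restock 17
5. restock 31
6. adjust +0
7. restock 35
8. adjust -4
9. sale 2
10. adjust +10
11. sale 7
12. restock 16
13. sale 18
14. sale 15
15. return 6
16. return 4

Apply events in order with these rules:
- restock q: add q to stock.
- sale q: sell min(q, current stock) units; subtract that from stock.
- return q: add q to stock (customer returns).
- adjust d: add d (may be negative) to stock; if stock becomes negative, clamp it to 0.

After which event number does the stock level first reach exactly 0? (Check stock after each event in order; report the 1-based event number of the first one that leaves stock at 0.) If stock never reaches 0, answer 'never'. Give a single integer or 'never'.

Answer: never

Derivation:
Processing events:
Start: stock = 7
  Event 1 (restock 8): 7 + 8 = 15
  Event 2 (sale 8): sell min(8,15)=8. stock: 15 - 8 = 7. total_sold = 8
  Event 3 (sale 1): sell min(1,7)=1. stock: 7 - 1 = 6. total_sold = 9
  Event 4 (restock 17): 6 + 17 = 23
  Event 5 (restock 31): 23 + 31 = 54
  Event 6 (adjust +0): 54 + 0 = 54
  Event 7 (restock 35): 54 + 35 = 89
  Event 8 (adjust -4): 89 + -4 = 85
  Event 9 (sale 2): sell min(2,85)=2. stock: 85 - 2 = 83. total_sold = 11
  Event 10 (adjust +10): 83 + 10 = 93
  Event 11 (sale 7): sell min(7,93)=7. stock: 93 - 7 = 86. total_sold = 18
  Event 12 (restock 16): 86 + 16 = 102
  Event 13 (sale 18): sell min(18,102)=18. stock: 102 - 18 = 84. total_sold = 36
  Event 14 (sale 15): sell min(15,84)=15. stock: 84 - 15 = 69. total_sold = 51
  Event 15 (return 6): 69 + 6 = 75
  Event 16 (return 4): 75 + 4 = 79
Final: stock = 79, total_sold = 51

Stock never reaches 0.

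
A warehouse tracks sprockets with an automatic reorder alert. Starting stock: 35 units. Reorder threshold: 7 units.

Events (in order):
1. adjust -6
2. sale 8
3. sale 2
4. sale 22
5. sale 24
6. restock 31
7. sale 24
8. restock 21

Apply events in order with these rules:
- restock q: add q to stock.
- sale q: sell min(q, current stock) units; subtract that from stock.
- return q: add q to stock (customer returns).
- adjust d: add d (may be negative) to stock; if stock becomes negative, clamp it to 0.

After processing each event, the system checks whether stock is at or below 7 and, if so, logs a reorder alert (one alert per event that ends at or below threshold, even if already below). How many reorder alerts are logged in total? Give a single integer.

Processing events:
Start: stock = 35
  Event 1 (adjust -6): 35 + -6 = 29
  Event 2 (sale 8): sell min(8,29)=8. stock: 29 - 8 = 21. total_sold = 8
  Event 3 (sale 2): sell min(2,21)=2. stock: 21 - 2 = 19. total_sold = 10
  Event 4 (sale 22): sell min(22,19)=19. stock: 19 - 19 = 0. total_sold = 29
  Event 5 (sale 24): sell min(24,0)=0. stock: 0 - 0 = 0. total_sold = 29
  Event 6 (restock 31): 0 + 31 = 31
  Event 7 (sale 24): sell min(24,31)=24. stock: 31 - 24 = 7. total_sold = 53
  Event 8 (restock 21): 7 + 21 = 28
Final: stock = 28, total_sold = 53

Checking against threshold 7:
  After event 1: stock=29 > 7
  After event 2: stock=21 > 7
  After event 3: stock=19 > 7
  After event 4: stock=0 <= 7 -> ALERT
  After event 5: stock=0 <= 7 -> ALERT
  After event 6: stock=31 > 7
  After event 7: stock=7 <= 7 -> ALERT
  After event 8: stock=28 > 7
Alert events: [4, 5, 7]. Count = 3

Answer: 3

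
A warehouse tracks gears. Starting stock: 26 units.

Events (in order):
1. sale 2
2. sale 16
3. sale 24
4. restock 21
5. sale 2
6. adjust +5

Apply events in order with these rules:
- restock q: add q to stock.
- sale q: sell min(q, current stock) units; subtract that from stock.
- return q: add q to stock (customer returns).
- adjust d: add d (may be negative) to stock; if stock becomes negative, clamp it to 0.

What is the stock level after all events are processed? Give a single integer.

Answer: 24

Derivation:
Processing events:
Start: stock = 26
  Event 1 (sale 2): sell min(2,26)=2. stock: 26 - 2 = 24. total_sold = 2
  Event 2 (sale 16): sell min(16,24)=16. stock: 24 - 16 = 8. total_sold = 18
  Event 3 (sale 24): sell min(24,8)=8. stock: 8 - 8 = 0. total_sold = 26
  Event 4 (restock 21): 0 + 21 = 21
  Event 5 (sale 2): sell min(2,21)=2. stock: 21 - 2 = 19. total_sold = 28
  Event 6 (adjust +5): 19 + 5 = 24
Final: stock = 24, total_sold = 28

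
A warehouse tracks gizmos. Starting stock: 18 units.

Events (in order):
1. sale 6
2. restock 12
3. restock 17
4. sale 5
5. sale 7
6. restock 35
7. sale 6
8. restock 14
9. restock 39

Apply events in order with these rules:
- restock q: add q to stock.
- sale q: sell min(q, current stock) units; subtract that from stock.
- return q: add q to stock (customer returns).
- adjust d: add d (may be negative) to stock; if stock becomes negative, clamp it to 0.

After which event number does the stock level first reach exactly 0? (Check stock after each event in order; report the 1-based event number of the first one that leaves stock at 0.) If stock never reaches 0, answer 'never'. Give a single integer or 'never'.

Answer: never

Derivation:
Processing events:
Start: stock = 18
  Event 1 (sale 6): sell min(6,18)=6. stock: 18 - 6 = 12. total_sold = 6
  Event 2 (restock 12): 12 + 12 = 24
  Event 3 (restock 17): 24 + 17 = 41
  Event 4 (sale 5): sell min(5,41)=5. stock: 41 - 5 = 36. total_sold = 11
  Event 5 (sale 7): sell min(7,36)=7. stock: 36 - 7 = 29. total_sold = 18
  Event 6 (restock 35): 29 + 35 = 64
  Event 7 (sale 6): sell min(6,64)=6. stock: 64 - 6 = 58. total_sold = 24
  Event 8 (restock 14): 58 + 14 = 72
  Event 9 (restock 39): 72 + 39 = 111
Final: stock = 111, total_sold = 24

Stock never reaches 0.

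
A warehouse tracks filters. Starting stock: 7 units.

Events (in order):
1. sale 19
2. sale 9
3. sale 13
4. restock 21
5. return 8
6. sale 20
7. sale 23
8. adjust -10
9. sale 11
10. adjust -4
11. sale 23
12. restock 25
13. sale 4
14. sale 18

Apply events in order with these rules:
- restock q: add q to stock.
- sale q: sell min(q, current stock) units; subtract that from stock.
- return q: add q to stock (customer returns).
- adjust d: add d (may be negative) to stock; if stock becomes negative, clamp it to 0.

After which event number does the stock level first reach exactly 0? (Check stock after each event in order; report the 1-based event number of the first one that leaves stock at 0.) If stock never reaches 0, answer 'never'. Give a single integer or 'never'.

Answer: 1

Derivation:
Processing events:
Start: stock = 7
  Event 1 (sale 19): sell min(19,7)=7. stock: 7 - 7 = 0. total_sold = 7
  Event 2 (sale 9): sell min(9,0)=0. stock: 0 - 0 = 0. total_sold = 7
  Event 3 (sale 13): sell min(13,0)=0. stock: 0 - 0 = 0. total_sold = 7
  Event 4 (restock 21): 0 + 21 = 21
  Event 5 (return 8): 21 + 8 = 29
  Event 6 (sale 20): sell min(20,29)=20. stock: 29 - 20 = 9. total_sold = 27
  Event 7 (sale 23): sell min(23,9)=9. stock: 9 - 9 = 0. total_sold = 36
  Event 8 (adjust -10): 0 + -10 = 0 (clamped to 0)
  Event 9 (sale 11): sell min(11,0)=0. stock: 0 - 0 = 0. total_sold = 36
  Event 10 (adjust -4): 0 + -4 = 0 (clamped to 0)
  Event 11 (sale 23): sell min(23,0)=0. stock: 0 - 0 = 0. total_sold = 36
  Event 12 (restock 25): 0 + 25 = 25
  Event 13 (sale 4): sell min(4,25)=4. stock: 25 - 4 = 21. total_sold = 40
  Event 14 (sale 18): sell min(18,21)=18. stock: 21 - 18 = 3. total_sold = 58
Final: stock = 3, total_sold = 58

First zero at event 1.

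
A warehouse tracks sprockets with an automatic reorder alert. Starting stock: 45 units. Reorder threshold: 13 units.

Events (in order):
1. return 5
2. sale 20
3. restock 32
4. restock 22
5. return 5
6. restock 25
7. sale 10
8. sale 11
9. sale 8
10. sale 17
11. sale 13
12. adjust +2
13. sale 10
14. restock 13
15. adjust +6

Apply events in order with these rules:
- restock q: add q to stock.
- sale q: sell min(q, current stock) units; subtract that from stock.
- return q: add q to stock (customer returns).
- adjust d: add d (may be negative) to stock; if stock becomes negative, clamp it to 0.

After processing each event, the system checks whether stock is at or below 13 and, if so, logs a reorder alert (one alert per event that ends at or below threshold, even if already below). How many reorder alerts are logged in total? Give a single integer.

Answer: 0

Derivation:
Processing events:
Start: stock = 45
  Event 1 (return 5): 45 + 5 = 50
  Event 2 (sale 20): sell min(20,50)=20. stock: 50 - 20 = 30. total_sold = 20
  Event 3 (restock 32): 30 + 32 = 62
  Event 4 (restock 22): 62 + 22 = 84
  Event 5 (return 5): 84 + 5 = 89
  Event 6 (restock 25): 89 + 25 = 114
  Event 7 (sale 10): sell min(10,114)=10. stock: 114 - 10 = 104. total_sold = 30
  Event 8 (sale 11): sell min(11,104)=11. stock: 104 - 11 = 93. total_sold = 41
  Event 9 (sale 8): sell min(8,93)=8. stock: 93 - 8 = 85. total_sold = 49
  Event 10 (sale 17): sell min(17,85)=17. stock: 85 - 17 = 68. total_sold = 66
  Event 11 (sale 13): sell min(13,68)=13. stock: 68 - 13 = 55. total_sold = 79
  Event 12 (adjust +2): 55 + 2 = 57
  Event 13 (sale 10): sell min(10,57)=10. stock: 57 - 10 = 47. total_sold = 89
  Event 14 (restock 13): 47 + 13 = 60
  Event 15 (adjust +6): 60 + 6 = 66
Final: stock = 66, total_sold = 89

Checking against threshold 13:
  After event 1: stock=50 > 13
  After event 2: stock=30 > 13
  After event 3: stock=62 > 13
  After event 4: stock=84 > 13
  After event 5: stock=89 > 13
  After event 6: stock=114 > 13
  After event 7: stock=104 > 13
  After event 8: stock=93 > 13
  After event 9: stock=85 > 13
  After event 10: stock=68 > 13
  After event 11: stock=55 > 13
  After event 12: stock=57 > 13
  After event 13: stock=47 > 13
  After event 14: stock=60 > 13
  After event 15: stock=66 > 13
Alert events: []. Count = 0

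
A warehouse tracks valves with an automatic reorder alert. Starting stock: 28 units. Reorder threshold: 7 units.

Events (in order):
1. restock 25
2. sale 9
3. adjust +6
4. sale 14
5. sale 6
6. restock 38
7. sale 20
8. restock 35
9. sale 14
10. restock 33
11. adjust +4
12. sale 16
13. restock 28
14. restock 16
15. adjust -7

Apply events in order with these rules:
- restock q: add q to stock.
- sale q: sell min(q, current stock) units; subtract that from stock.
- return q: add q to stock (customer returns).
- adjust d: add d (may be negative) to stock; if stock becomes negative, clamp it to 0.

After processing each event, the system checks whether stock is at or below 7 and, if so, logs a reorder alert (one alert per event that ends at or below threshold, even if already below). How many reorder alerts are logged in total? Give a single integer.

Answer: 0

Derivation:
Processing events:
Start: stock = 28
  Event 1 (restock 25): 28 + 25 = 53
  Event 2 (sale 9): sell min(9,53)=9. stock: 53 - 9 = 44. total_sold = 9
  Event 3 (adjust +6): 44 + 6 = 50
  Event 4 (sale 14): sell min(14,50)=14. stock: 50 - 14 = 36. total_sold = 23
  Event 5 (sale 6): sell min(6,36)=6. stock: 36 - 6 = 30. total_sold = 29
  Event 6 (restock 38): 30 + 38 = 68
  Event 7 (sale 20): sell min(20,68)=20. stock: 68 - 20 = 48. total_sold = 49
  Event 8 (restock 35): 48 + 35 = 83
  Event 9 (sale 14): sell min(14,83)=14. stock: 83 - 14 = 69. total_sold = 63
  Event 10 (restock 33): 69 + 33 = 102
  Event 11 (adjust +4): 102 + 4 = 106
  Event 12 (sale 16): sell min(16,106)=16. stock: 106 - 16 = 90. total_sold = 79
  Event 13 (restock 28): 90 + 28 = 118
  Event 14 (restock 16): 118 + 16 = 134
  Event 15 (adjust -7): 134 + -7 = 127
Final: stock = 127, total_sold = 79

Checking against threshold 7:
  After event 1: stock=53 > 7
  After event 2: stock=44 > 7
  After event 3: stock=50 > 7
  After event 4: stock=36 > 7
  After event 5: stock=30 > 7
  After event 6: stock=68 > 7
  After event 7: stock=48 > 7
  After event 8: stock=83 > 7
  After event 9: stock=69 > 7
  After event 10: stock=102 > 7
  After event 11: stock=106 > 7
  After event 12: stock=90 > 7
  After event 13: stock=118 > 7
  After event 14: stock=134 > 7
  After event 15: stock=127 > 7
Alert events: []. Count = 0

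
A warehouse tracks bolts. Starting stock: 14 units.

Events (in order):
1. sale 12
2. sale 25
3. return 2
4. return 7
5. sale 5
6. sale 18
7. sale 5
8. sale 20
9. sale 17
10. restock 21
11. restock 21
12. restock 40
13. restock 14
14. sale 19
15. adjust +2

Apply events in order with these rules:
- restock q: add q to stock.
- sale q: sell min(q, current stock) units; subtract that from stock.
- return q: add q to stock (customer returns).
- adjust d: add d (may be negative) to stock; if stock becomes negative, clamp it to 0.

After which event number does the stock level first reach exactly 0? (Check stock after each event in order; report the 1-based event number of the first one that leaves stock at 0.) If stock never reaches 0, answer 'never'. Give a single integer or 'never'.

Processing events:
Start: stock = 14
  Event 1 (sale 12): sell min(12,14)=12. stock: 14 - 12 = 2. total_sold = 12
  Event 2 (sale 25): sell min(25,2)=2. stock: 2 - 2 = 0. total_sold = 14
  Event 3 (return 2): 0 + 2 = 2
  Event 4 (return 7): 2 + 7 = 9
  Event 5 (sale 5): sell min(5,9)=5. stock: 9 - 5 = 4. total_sold = 19
  Event 6 (sale 18): sell min(18,4)=4. stock: 4 - 4 = 0. total_sold = 23
  Event 7 (sale 5): sell min(5,0)=0. stock: 0 - 0 = 0. total_sold = 23
  Event 8 (sale 20): sell min(20,0)=0. stock: 0 - 0 = 0. total_sold = 23
  Event 9 (sale 17): sell min(17,0)=0. stock: 0 - 0 = 0. total_sold = 23
  Event 10 (restock 21): 0 + 21 = 21
  Event 11 (restock 21): 21 + 21 = 42
  Event 12 (restock 40): 42 + 40 = 82
  Event 13 (restock 14): 82 + 14 = 96
  Event 14 (sale 19): sell min(19,96)=19. stock: 96 - 19 = 77. total_sold = 42
  Event 15 (adjust +2): 77 + 2 = 79
Final: stock = 79, total_sold = 42

First zero at event 2.

Answer: 2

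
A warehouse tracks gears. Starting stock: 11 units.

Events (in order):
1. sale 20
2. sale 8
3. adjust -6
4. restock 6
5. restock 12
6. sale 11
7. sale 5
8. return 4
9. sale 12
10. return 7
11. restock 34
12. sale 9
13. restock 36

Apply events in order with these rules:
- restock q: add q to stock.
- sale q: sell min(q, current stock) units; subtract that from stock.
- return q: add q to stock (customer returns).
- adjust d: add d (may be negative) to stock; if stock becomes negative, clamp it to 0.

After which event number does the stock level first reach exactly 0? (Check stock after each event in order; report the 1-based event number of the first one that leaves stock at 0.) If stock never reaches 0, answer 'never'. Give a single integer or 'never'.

Processing events:
Start: stock = 11
  Event 1 (sale 20): sell min(20,11)=11. stock: 11 - 11 = 0. total_sold = 11
  Event 2 (sale 8): sell min(8,0)=0. stock: 0 - 0 = 0. total_sold = 11
  Event 3 (adjust -6): 0 + -6 = 0 (clamped to 0)
  Event 4 (restock 6): 0 + 6 = 6
  Event 5 (restock 12): 6 + 12 = 18
  Event 6 (sale 11): sell min(11,18)=11. stock: 18 - 11 = 7. total_sold = 22
  Event 7 (sale 5): sell min(5,7)=5. stock: 7 - 5 = 2. total_sold = 27
  Event 8 (return 4): 2 + 4 = 6
  Event 9 (sale 12): sell min(12,6)=6. stock: 6 - 6 = 0. total_sold = 33
  Event 10 (return 7): 0 + 7 = 7
  Event 11 (restock 34): 7 + 34 = 41
  Event 12 (sale 9): sell min(9,41)=9. stock: 41 - 9 = 32. total_sold = 42
  Event 13 (restock 36): 32 + 36 = 68
Final: stock = 68, total_sold = 42

First zero at event 1.

Answer: 1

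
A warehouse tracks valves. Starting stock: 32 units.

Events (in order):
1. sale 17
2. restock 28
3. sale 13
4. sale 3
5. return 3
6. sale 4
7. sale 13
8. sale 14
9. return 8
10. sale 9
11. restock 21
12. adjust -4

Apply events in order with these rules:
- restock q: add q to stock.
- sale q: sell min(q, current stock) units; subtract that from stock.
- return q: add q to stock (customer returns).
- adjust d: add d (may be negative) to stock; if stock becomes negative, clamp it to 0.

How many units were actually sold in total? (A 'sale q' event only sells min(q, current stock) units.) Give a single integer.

Processing events:
Start: stock = 32
  Event 1 (sale 17): sell min(17,32)=17. stock: 32 - 17 = 15. total_sold = 17
  Event 2 (restock 28): 15 + 28 = 43
  Event 3 (sale 13): sell min(13,43)=13. stock: 43 - 13 = 30. total_sold = 30
  Event 4 (sale 3): sell min(3,30)=3. stock: 30 - 3 = 27. total_sold = 33
  Event 5 (return 3): 27 + 3 = 30
  Event 6 (sale 4): sell min(4,30)=4. stock: 30 - 4 = 26. total_sold = 37
  Event 7 (sale 13): sell min(13,26)=13. stock: 26 - 13 = 13. total_sold = 50
  Event 8 (sale 14): sell min(14,13)=13. stock: 13 - 13 = 0. total_sold = 63
  Event 9 (return 8): 0 + 8 = 8
  Event 10 (sale 9): sell min(9,8)=8. stock: 8 - 8 = 0. total_sold = 71
  Event 11 (restock 21): 0 + 21 = 21
  Event 12 (adjust -4): 21 + -4 = 17
Final: stock = 17, total_sold = 71

Answer: 71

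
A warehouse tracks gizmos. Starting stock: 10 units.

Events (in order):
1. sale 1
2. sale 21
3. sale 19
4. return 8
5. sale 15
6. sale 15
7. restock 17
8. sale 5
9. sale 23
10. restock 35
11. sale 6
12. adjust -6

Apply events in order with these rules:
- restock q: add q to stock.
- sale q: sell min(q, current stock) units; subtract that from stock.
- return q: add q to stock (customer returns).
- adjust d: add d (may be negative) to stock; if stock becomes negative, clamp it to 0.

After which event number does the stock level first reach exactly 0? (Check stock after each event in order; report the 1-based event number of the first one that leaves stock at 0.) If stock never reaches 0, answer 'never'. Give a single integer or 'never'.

Answer: 2

Derivation:
Processing events:
Start: stock = 10
  Event 1 (sale 1): sell min(1,10)=1. stock: 10 - 1 = 9. total_sold = 1
  Event 2 (sale 21): sell min(21,9)=9. stock: 9 - 9 = 0. total_sold = 10
  Event 3 (sale 19): sell min(19,0)=0. stock: 0 - 0 = 0. total_sold = 10
  Event 4 (return 8): 0 + 8 = 8
  Event 5 (sale 15): sell min(15,8)=8. stock: 8 - 8 = 0. total_sold = 18
  Event 6 (sale 15): sell min(15,0)=0. stock: 0 - 0 = 0. total_sold = 18
  Event 7 (restock 17): 0 + 17 = 17
  Event 8 (sale 5): sell min(5,17)=5. stock: 17 - 5 = 12. total_sold = 23
  Event 9 (sale 23): sell min(23,12)=12. stock: 12 - 12 = 0. total_sold = 35
  Event 10 (restock 35): 0 + 35 = 35
  Event 11 (sale 6): sell min(6,35)=6. stock: 35 - 6 = 29. total_sold = 41
  Event 12 (adjust -6): 29 + -6 = 23
Final: stock = 23, total_sold = 41

First zero at event 2.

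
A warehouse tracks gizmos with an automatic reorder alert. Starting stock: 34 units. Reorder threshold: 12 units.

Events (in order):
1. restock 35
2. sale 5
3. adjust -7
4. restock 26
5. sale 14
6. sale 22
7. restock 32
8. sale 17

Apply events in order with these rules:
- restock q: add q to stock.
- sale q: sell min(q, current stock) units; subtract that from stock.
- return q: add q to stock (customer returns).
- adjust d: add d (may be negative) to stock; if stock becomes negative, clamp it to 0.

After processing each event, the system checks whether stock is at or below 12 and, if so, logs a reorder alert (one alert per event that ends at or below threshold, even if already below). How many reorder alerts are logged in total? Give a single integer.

Answer: 0

Derivation:
Processing events:
Start: stock = 34
  Event 1 (restock 35): 34 + 35 = 69
  Event 2 (sale 5): sell min(5,69)=5. stock: 69 - 5 = 64. total_sold = 5
  Event 3 (adjust -7): 64 + -7 = 57
  Event 4 (restock 26): 57 + 26 = 83
  Event 5 (sale 14): sell min(14,83)=14. stock: 83 - 14 = 69. total_sold = 19
  Event 6 (sale 22): sell min(22,69)=22. stock: 69 - 22 = 47. total_sold = 41
  Event 7 (restock 32): 47 + 32 = 79
  Event 8 (sale 17): sell min(17,79)=17. stock: 79 - 17 = 62. total_sold = 58
Final: stock = 62, total_sold = 58

Checking against threshold 12:
  After event 1: stock=69 > 12
  After event 2: stock=64 > 12
  After event 3: stock=57 > 12
  After event 4: stock=83 > 12
  After event 5: stock=69 > 12
  After event 6: stock=47 > 12
  After event 7: stock=79 > 12
  After event 8: stock=62 > 12
Alert events: []. Count = 0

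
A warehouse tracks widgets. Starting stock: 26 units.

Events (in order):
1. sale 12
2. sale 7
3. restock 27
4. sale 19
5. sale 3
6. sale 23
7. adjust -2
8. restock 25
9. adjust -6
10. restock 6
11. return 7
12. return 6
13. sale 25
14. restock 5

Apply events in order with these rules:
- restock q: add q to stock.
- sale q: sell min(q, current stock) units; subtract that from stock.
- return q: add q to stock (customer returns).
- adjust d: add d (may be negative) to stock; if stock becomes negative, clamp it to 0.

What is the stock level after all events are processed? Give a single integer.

Answer: 18

Derivation:
Processing events:
Start: stock = 26
  Event 1 (sale 12): sell min(12,26)=12. stock: 26 - 12 = 14. total_sold = 12
  Event 2 (sale 7): sell min(7,14)=7. stock: 14 - 7 = 7. total_sold = 19
  Event 3 (restock 27): 7 + 27 = 34
  Event 4 (sale 19): sell min(19,34)=19. stock: 34 - 19 = 15. total_sold = 38
  Event 5 (sale 3): sell min(3,15)=3. stock: 15 - 3 = 12. total_sold = 41
  Event 6 (sale 23): sell min(23,12)=12. stock: 12 - 12 = 0. total_sold = 53
  Event 7 (adjust -2): 0 + -2 = 0 (clamped to 0)
  Event 8 (restock 25): 0 + 25 = 25
  Event 9 (adjust -6): 25 + -6 = 19
  Event 10 (restock 6): 19 + 6 = 25
  Event 11 (return 7): 25 + 7 = 32
  Event 12 (return 6): 32 + 6 = 38
  Event 13 (sale 25): sell min(25,38)=25. stock: 38 - 25 = 13. total_sold = 78
  Event 14 (restock 5): 13 + 5 = 18
Final: stock = 18, total_sold = 78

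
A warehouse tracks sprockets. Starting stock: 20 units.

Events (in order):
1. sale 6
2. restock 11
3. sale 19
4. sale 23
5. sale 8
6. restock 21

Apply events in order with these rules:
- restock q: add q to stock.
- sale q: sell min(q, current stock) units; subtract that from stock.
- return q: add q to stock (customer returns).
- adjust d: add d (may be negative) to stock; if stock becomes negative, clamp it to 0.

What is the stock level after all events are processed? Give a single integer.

Answer: 21

Derivation:
Processing events:
Start: stock = 20
  Event 1 (sale 6): sell min(6,20)=6. stock: 20 - 6 = 14. total_sold = 6
  Event 2 (restock 11): 14 + 11 = 25
  Event 3 (sale 19): sell min(19,25)=19. stock: 25 - 19 = 6. total_sold = 25
  Event 4 (sale 23): sell min(23,6)=6. stock: 6 - 6 = 0. total_sold = 31
  Event 5 (sale 8): sell min(8,0)=0. stock: 0 - 0 = 0. total_sold = 31
  Event 6 (restock 21): 0 + 21 = 21
Final: stock = 21, total_sold = 31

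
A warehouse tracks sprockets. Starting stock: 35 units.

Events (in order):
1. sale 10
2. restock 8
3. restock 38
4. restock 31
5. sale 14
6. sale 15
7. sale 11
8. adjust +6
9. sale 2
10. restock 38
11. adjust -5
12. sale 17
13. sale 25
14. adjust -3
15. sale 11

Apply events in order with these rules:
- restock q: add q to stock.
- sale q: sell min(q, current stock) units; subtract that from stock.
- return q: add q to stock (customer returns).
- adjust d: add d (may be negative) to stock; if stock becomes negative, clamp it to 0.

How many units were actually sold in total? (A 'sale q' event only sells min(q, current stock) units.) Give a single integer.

Answer: 105

Derivation:
Processing events:
Start: stock = 35
  Event 1 (sale 10): sell min(10,35)=10. stock: 35 - 10 = 25. total_sold = 10
  Event 2 (restock 8): 25 + 8 = 33
  Event 3 (restock 38): 33 + 38 = 71
  Event 4 (restock 31): 71 + 31 = 102
  Event 5 (sale 14): sell min(14,102)=14. stock: 102 - 14 = 88. total_sold = 24
  Event 6 (sale 15): sell min(15,88)=15. stock: 88 - 15 = 73. total_sold = 39
  Event 7 (sale 11): sell min(11,73)=11. stock: 73 - 11 = 62. total_sold = 50
  Event 8 (adjust +6): 62 + 6 = 68
  Event 9 (sale 2): sell min(2,68)=2. stock: 68 - 2 = 66. total_sold = 52
  Event 10 (restock 38): 66 + 38 = 104
  Event 11 (adjust -5): 104 + -5 = 99
  Event 12 (sale 17): sell min(17,99)=17. stock: 99 - 17 = 82. total_sold = 69
  Event 13 (sale 25): sell min(25,82)=25. stock: 82 - 25 = 57. total_sold = 94
  Event 14 (adjust -3): 57 + -3 = 54
  Event 15 (sale 11): sell min(11,54)=11. stock: 54 - 11 = 43. total_sold = 105
Final: stock = 43, total_sold = 105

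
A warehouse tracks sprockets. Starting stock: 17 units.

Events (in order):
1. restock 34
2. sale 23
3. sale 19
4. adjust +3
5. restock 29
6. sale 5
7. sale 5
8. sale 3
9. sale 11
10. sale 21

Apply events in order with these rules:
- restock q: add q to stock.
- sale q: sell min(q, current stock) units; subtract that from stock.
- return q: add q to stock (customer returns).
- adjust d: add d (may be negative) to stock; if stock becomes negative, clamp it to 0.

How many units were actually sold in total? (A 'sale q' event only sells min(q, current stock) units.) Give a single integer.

Answer: 83

Derivation:
Processing events:
Start: stock = 17
  Event 1 (restock 34): 17 + 34 = 51
  Event 2 (sale 23): sell min(23,51)=23. stock: 51 - 23 = 28. total_sold = 23
  Event 3 (sale 19): sell min(19,28)=19. stock: 28 - 19 = 9. total_sold = 42
  Event 4 (adjust +3): 9 + 3 = 12
  Event 5 (restock 29): 12 + 29 = 41
  Event 6 (sale 5): sell min(5,41)=5. stock: 41 - 5 = 36. total_sold = 47
  Event 7 (sale 5): sell min(5,36)=5. stock: 36 - 5 = 31. total_sold = 52
  Event 8 (sale 3): sell min(3,31)=3. stock: 31 - 3 = 28. total_sold = 55
  Event 9 (sale 11): sell min(11,28)=11. stock: 28 - 11 = 17. total_sold = 66
  Event 10 (sale 21): sell min(21,17)=17. stock: 17 - 17 = 0. total_sold = 83
Final: stock = 0, total_sold = 83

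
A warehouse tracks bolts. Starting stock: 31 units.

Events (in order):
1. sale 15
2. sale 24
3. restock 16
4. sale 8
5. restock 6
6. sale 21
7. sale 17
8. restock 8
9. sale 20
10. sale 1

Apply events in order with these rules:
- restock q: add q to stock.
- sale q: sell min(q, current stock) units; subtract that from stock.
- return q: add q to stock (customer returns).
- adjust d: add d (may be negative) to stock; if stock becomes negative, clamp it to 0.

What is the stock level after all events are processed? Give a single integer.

Processing events:
Start: stock = 31
  Event 1 (sale 15): sell min(15,31)=15. stock: 31 - 15 = 16. total_sold = 15
  Event 2 (sale 24): sell min(24,16)=16. stock: 16 - 16 = 0. total_sold = 31
  Event 3 (restock 16): 0 + 16 = 16
  Event 4 (sale 8): sell min(8,16)=8. stock: 16 - 8 = 8. total_sold = 39
  Event 5 (restock 6): 8 + 6 = 14
  Event 6 (sale 21): sell min(21,14)=14. stock: 14 - 14 = 0. total_sold = 53
  Event 7 (sale 17): sell min(17,0)=0. stock: 0 - 0 = 0. total_sold = 53
  Event 8 (restock 8): 0 + 8 = 8
  Event 9 (sale 20): sell min(20,8)=8. stock: 8 - 8 = 0. total_sold = 61
  Event 10 (sale 1): sell min(1,0)=0. stock: 0 - 0 = 0. total_sold = 61
Final: stock = 0, total_sold = 61

Answer: 0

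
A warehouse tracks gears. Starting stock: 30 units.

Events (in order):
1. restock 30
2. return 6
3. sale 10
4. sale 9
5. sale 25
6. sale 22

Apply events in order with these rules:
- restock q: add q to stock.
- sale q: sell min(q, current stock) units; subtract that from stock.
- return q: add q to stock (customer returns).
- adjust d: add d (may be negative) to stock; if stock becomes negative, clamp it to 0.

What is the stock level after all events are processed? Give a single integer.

Processing events:
Start: stock = 30
  Event 1 (restock 30): 30 + 30 = 60
  Event 2 (return 6): 60 + 6 = 66
  Event 3 (sale 10): sell min(10,66)=10. stock: 66 - 10 = 56. total_sold = 10
  Event 4 (sale 9): sell min(9,56)=9. stock: 56 - 9 = 47. total_sold = 19
  Event 5 (sale 25): sell min(25,47)=25. stock: 47 - 25 = 22. total_sold = 44
  Event 6 (sale 22): sell min(22,22)=22. stock: 22 - 22 = 0. total_sold = 66
Final: stock = 0, total_sold = 66

Answer: 0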